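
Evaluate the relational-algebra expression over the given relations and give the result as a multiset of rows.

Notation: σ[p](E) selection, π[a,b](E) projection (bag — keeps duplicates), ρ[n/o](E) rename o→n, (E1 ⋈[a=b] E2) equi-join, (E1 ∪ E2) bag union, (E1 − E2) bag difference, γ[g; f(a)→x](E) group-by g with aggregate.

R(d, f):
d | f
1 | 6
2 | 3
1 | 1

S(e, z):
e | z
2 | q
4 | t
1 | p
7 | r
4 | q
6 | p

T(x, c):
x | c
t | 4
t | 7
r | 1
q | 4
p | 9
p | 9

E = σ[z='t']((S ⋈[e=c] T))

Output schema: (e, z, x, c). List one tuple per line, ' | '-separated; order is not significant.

Row counts bottom-up:
  S → 6
  T → 6
  (S ⋈[e=c] T) → 6
  σ[z='t']((S ⋈[e=c] T)) → 2

== RESULT ==
e | z | x | c
4 | t | q | 4
4 | t | t | 4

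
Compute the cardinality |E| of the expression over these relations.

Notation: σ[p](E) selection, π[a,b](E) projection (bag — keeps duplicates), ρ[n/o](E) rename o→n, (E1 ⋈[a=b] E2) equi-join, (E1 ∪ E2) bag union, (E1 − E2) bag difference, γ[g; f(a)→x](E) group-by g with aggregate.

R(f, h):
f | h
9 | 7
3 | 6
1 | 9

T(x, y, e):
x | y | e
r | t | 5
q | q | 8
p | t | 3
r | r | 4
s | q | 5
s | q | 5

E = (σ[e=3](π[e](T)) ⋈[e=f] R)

Per-node cardinality:
  T → 6
  π[e](T) → 6
  σ[e=3](π[e](T)) → 1
  R → 3
  (σ[e=3](π[e](T)) ⋈[e=f] R) → 1

|E| = 1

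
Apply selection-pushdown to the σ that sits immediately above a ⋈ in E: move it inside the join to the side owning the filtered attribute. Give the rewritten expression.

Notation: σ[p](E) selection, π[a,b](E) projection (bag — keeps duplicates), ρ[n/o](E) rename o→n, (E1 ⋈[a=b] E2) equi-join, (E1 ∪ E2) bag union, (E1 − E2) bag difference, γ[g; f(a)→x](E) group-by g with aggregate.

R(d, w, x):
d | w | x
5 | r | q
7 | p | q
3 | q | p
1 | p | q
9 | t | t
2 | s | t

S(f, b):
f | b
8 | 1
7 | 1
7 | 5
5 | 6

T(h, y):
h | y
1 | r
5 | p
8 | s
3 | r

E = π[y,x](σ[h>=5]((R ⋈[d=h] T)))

σ filters on h, owned by the right side.
E' = π[y,x]((R ⋈[d=h] σ[h>=5](T)))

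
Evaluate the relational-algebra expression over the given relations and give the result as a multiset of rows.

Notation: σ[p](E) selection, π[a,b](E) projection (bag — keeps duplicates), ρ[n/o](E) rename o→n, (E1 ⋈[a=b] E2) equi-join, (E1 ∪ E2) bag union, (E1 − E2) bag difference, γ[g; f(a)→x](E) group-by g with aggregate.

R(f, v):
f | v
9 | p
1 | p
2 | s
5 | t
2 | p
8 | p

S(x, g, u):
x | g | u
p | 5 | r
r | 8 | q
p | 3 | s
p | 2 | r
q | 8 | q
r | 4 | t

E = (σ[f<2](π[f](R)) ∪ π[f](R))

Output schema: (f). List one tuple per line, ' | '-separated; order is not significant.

Row counts bottom-up:
  R → 6
  π[f](R) → 6
  σ[f<2](π[f](R)) → 1
  R → 6
  π[f](R) → 6
  (σ[f<2](π[f](R)) ∪ π[f](R)) → 7

== RESULT ==
f
1
1
2
2
5
8
9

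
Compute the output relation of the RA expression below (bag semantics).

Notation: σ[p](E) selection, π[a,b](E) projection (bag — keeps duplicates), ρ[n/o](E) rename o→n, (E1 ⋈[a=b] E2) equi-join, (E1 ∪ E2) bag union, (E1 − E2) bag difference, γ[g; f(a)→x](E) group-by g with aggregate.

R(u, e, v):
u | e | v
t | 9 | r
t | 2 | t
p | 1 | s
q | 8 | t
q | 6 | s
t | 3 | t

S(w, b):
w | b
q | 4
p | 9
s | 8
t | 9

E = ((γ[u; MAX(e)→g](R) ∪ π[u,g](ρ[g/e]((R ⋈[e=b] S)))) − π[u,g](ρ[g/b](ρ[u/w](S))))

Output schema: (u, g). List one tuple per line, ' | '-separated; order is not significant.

Per-node cardinality:
  R → 6
  γ[u; MAX(e)→g](R) → 3
  R → 6
  S → 4
  (R ⋈[e=b] S) → 3
  ρ[g/e]((R ⋈[e=b] S)) → 3
  π[u,g](ρ[g/e]((R ⋈[e=b] S))) → 3
  (γ[u; MAX(e)→g](R) ∪ π[u,g](ρ[g/e]((R ⋈[e=b] S)))) → 6
  S → 4
  ρ[u/w](S) → 4
  ρ[g/b](ρ[u/w](S)) → 4
  π[u,g](ρ[g/b](ρ[u/w](S))) → 4
  ((γ[u; MAX(e)→g](R) ∪ π[u,g](ρ[g/e]((R ⋈[e=b] S)))) − π[u,g](ρ[g/b](ρ[u/w](S)))) → 5

== RESULT ==
u | g
p | 1
q | 8
q | 8
t | 9
t | 9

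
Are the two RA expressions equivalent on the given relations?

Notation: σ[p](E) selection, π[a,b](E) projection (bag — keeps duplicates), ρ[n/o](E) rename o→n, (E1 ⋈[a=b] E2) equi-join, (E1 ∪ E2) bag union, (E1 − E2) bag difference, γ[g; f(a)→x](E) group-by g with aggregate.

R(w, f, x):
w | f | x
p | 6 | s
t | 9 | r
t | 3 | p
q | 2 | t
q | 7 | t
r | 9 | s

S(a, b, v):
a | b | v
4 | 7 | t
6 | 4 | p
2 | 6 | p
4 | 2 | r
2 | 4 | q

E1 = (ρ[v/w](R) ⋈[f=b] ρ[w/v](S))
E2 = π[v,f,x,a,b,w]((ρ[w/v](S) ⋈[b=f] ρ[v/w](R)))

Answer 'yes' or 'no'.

E1 row counts bottom-up:
  R → 6
  ρ[v/w](R) → 6
  S → 5
  ρ[w/v](S) → 5
  (ρ[v/w](R) ⋈[f=b] ρ[w/v](S)) → 3
E2 row counts bottom-up:
  S → 5
  ρ[w/v](S) → 5
  R → 6
  ρ[v/w](R) → 6
  (ρ[w/v](S) ⋈[b=f] ρ[v/w](R)) → 3
  π[v,f,x,a,b,w]((ρ[w/v](S) ⋈[b=f] ρ[v/w](R))) → 3

E1 and E2 produce the same multiset:
v | f | x | a | b | w
p | 6 | s | 2 | 6 | p
q | 2 | t | 4 | 2 | r
q | 7 | t | 4 | 7 | t

yes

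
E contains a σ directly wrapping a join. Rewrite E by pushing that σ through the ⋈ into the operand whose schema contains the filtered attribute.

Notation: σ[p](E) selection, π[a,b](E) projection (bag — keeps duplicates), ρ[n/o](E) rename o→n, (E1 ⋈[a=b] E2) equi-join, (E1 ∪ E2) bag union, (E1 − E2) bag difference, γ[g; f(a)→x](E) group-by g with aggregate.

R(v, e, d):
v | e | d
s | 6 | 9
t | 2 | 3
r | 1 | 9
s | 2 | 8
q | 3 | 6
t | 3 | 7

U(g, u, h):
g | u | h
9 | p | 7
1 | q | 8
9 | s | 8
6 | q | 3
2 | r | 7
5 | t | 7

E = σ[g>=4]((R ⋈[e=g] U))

σ filters on g, owned by the right side.
E' = (R ⋈[e=g] σ[g>=4](U))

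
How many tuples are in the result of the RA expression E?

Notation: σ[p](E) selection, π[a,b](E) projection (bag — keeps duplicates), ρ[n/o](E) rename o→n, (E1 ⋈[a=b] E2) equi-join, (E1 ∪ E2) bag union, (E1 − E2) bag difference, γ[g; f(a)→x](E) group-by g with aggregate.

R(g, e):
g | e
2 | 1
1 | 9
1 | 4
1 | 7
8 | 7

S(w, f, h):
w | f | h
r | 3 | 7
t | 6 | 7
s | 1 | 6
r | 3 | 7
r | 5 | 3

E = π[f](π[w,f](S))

Stepwise |·|:
  S → 5
  π[w,f](S) → 5
  π[f](π[w,f](S)) → 5

|E| = 5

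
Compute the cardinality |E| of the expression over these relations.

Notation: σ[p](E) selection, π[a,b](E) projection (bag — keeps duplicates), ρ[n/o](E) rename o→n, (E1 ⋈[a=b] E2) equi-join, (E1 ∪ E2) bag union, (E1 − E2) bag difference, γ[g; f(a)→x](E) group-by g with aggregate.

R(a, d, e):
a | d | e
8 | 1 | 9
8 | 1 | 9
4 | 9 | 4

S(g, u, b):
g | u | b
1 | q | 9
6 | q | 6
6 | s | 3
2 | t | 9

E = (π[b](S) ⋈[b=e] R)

Row counts bottom-up:
  S → 4
  π[b](S) → 4
  R → 3
  (π[b](S) ⋈[b=e] R) → 4

|E| = 4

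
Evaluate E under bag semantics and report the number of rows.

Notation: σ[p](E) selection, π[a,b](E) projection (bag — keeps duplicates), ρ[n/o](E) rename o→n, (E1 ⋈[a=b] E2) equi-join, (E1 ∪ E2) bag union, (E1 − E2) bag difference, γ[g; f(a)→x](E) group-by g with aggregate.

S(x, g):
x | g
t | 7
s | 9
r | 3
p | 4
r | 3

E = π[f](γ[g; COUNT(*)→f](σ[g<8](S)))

Per-node cardinality:
  S → 5
  σ[g<8](S) → 4
  γ[g; COUNT(*)→f](σ[g<8](S)) → 3
  π[f](γ[g; COUNT(*)→f](σ[g<8](S))) → 3

|E| = 3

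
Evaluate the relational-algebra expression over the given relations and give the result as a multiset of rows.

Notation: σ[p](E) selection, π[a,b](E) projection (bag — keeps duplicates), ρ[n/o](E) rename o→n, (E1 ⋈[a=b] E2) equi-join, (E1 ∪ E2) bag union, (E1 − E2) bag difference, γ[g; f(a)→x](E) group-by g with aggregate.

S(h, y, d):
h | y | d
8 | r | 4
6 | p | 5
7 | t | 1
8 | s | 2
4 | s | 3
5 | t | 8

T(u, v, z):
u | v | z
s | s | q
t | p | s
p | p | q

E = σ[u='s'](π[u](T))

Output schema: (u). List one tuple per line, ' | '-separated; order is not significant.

Stepwise |·|:
  T → 3
  π[u](T) → 3
  σ[u='s'](π[u](T)) → 1

== RESULT ==
u
s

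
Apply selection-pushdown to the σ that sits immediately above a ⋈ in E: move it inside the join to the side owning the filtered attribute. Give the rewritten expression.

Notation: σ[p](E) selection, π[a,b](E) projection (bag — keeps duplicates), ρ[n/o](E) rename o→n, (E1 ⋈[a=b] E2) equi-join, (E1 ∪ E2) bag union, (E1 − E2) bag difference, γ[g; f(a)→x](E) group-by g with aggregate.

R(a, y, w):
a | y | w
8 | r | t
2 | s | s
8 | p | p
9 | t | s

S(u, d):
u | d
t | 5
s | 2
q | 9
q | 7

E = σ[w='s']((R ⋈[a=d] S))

σ filters on w, owned by the left side.
E' = (σ[w='s'](R) ⋈[a=d] S)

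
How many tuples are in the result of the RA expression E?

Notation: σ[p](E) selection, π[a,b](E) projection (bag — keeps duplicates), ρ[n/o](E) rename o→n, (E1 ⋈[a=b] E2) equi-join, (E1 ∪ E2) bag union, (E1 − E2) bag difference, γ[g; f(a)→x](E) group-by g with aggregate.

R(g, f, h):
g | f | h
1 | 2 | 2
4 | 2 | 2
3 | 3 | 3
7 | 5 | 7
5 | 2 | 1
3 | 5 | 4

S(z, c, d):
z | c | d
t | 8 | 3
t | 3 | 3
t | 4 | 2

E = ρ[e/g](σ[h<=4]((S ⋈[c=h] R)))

Per-node cardinality:
  S → 3
  R → 6
  (S ⋈[c=h] R) → 2
  σ[h<=4]((S ⋈[c=h] R)) → 2
  ρ[e/g](σ[h<=4]((S ⋈[c=h] R))) → 2

|E| = 2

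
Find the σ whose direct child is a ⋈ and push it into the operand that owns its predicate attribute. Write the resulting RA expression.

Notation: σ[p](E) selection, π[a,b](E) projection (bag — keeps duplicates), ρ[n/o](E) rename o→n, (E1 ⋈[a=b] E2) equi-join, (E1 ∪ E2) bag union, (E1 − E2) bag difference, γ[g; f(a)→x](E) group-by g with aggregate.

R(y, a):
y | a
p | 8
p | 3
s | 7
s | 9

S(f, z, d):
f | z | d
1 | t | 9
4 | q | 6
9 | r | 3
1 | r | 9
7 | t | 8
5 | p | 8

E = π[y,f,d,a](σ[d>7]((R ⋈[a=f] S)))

σ filters on d, owned by the right side.
E' = π[y,f,d,a]((R ⋈[a=f] σ[d>7](S)))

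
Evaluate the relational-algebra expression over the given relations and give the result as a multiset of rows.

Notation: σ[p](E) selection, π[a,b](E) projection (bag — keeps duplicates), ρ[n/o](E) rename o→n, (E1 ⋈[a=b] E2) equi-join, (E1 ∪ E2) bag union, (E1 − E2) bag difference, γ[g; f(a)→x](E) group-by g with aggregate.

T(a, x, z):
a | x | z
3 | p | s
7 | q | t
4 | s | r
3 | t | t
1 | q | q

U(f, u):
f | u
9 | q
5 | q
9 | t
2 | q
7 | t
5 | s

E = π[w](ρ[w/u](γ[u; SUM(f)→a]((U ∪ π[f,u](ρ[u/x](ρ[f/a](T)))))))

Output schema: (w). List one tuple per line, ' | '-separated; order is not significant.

Per-node cardinality:
  U → 6
  T → 5
  ρ[f/a](T) → 5
  ρ[u/x](ρ[f/a](T)) → 5
  π[f,u](ρ[u/x](ρ[f/a](T))) → 5
  (U ∪ π[f,u](ρ[u/x](ρ[f/a](T)))) → 11
  γ[u; SUM(f)→a]((U ∪ π[f,u](ρ[u/x](ρ[f/a](T))))) → 4
  ρ[w/u](γ[u; SUM(f)→a]((U ∪ π[f,u](ρ[u/x](ρ[f/a](T)))))) → 4
  π[w](ρ[w/u](γ[u; SUM(f)→a]((U ∪ π[f,u](ρ[u/x](ρ[f/a](T))))))) → 4

== RESULT ==
w
p
q
s
t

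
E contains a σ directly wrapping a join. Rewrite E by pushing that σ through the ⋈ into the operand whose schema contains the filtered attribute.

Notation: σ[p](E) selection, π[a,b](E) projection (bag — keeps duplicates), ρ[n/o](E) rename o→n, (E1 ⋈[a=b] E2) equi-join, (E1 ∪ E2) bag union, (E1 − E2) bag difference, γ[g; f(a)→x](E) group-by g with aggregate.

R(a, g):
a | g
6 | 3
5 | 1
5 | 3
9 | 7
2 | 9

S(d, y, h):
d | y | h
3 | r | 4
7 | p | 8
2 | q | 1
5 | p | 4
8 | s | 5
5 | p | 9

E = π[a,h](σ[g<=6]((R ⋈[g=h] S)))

σ filters on g, owned by the left side.
E' = π[a,h]((σ[g<=6](R) ⋈[g=h] S))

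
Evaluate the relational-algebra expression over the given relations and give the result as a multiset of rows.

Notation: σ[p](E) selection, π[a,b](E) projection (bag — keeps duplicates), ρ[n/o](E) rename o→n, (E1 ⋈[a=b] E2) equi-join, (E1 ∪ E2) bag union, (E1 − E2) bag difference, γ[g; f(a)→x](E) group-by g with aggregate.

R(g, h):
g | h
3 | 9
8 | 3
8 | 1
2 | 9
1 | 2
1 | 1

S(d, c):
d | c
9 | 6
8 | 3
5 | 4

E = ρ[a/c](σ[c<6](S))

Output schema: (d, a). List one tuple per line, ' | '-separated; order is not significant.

Row counts bottom-up:
  S → 3
  σ[c<6](S) → 2
  ρ[a/c](σ[c<6](S)) → 2

== RESULT ==
d | a
5 | 4
8 | 3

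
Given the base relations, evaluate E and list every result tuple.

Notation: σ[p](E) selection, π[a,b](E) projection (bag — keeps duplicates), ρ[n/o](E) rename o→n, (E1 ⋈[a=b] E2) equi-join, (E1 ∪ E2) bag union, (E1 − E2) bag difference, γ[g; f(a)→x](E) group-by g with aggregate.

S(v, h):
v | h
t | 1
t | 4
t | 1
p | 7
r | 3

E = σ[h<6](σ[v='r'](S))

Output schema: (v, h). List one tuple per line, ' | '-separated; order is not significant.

Stepwise |·|:
  S → 5
  σ[v='r'](S) → 1
  σ[h<6](σ[v='r'](S)) → 1

== RESULT ==
v | h
r | 3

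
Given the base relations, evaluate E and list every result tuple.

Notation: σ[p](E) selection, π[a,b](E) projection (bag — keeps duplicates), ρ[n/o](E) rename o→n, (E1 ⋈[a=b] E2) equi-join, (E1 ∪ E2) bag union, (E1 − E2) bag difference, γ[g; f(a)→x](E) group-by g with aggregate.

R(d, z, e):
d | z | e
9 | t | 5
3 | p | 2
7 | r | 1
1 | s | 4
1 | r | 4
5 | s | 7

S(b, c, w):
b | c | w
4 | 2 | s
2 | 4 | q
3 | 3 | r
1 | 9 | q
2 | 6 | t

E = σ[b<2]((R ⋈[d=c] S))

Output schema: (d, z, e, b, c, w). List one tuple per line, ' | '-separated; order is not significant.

Per-node cardinality:
  R → 6
  S → 5
  (R ⋈[d=c] S) → 2
  σ[b<2]((R ⋈[d=c] S)) → 1

== RESULT ==
d | z | e | b | c | w
9 | t | 5 | 1 | 9 | q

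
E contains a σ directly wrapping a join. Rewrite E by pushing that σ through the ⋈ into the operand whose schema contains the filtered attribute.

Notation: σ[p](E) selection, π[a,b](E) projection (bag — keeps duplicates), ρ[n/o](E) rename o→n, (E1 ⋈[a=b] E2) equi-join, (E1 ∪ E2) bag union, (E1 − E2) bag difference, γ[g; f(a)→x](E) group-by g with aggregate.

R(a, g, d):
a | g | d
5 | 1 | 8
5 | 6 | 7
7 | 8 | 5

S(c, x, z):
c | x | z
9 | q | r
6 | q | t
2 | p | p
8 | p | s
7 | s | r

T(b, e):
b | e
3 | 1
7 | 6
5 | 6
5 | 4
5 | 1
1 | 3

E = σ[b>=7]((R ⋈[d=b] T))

σ filters on b, owned by the right side.
E' = (R ⋈[d=b] σ[b>=7](T))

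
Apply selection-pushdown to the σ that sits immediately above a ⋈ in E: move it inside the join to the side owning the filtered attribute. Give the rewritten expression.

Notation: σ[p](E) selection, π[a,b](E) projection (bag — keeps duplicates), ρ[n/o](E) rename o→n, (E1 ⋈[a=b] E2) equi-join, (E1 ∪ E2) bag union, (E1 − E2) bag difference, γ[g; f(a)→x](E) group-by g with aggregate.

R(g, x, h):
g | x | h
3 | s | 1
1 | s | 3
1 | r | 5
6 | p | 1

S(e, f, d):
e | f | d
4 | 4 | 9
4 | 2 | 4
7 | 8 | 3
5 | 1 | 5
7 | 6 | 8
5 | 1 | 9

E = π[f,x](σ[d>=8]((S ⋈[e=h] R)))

σ filters on d, owned by the left side.
E' = π[f,x]((σ[d>=8](S) ⋈[e=h] R))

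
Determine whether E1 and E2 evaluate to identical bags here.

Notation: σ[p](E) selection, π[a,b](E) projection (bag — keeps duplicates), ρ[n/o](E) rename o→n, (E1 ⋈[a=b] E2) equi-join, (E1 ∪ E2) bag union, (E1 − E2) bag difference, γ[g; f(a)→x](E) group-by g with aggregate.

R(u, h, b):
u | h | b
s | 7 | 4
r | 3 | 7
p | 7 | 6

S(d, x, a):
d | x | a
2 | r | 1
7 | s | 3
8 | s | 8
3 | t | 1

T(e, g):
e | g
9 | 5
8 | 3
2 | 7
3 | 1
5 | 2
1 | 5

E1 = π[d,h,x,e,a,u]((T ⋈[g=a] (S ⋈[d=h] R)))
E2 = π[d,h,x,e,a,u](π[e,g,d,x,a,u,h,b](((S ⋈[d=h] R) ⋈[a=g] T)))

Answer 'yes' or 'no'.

E1 row counts bottom-up:
  T → 6
  S → 4
  R → 3
  (S ⋈[d=h] R) → 3
  (T ⋈[g=a] (S ⋈[d=h] R)) → 3
  π[d,h,x,e,a,u]((T ⋈[g=a] (S ⋈[d=h] R))) → 3
E2 row counts bottom-up:
  S → 4
  R → 3
  (S ⋈[d=h] R) → 3
  T → 6
  ((S ⋈[d=h] R) ⋈[a=g] T) → 3
  π[e,g,d,x,a,u,h,b](((S ⋈[d=h] R) ⋈[a=g] T)) → 3
  π[d,h,x,e,a,u](π[e,g,d,x,a,u,h,b](((S ⋈[d=h] R) ⋈[a=g] T))) → 3

E1 and E2 produce the same multiset:
d | h | x | e | a | u
3 | 3 | t | 3 | 1 | r
7 | 7 | s | 8 | 3 | p
7 | 7 | s | 8 | 3 | s

yes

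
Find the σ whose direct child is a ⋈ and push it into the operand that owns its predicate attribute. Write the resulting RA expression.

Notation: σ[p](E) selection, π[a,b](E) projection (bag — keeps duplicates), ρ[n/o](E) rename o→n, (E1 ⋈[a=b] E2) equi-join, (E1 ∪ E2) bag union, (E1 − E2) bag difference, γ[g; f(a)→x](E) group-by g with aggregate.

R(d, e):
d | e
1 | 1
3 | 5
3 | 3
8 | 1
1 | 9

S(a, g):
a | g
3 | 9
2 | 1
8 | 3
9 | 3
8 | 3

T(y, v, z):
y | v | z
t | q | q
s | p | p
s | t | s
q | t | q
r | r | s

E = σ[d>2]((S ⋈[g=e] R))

σ filters on d, owned by the right side.
E' = (S ⋈[g=e] σ[d>2](R))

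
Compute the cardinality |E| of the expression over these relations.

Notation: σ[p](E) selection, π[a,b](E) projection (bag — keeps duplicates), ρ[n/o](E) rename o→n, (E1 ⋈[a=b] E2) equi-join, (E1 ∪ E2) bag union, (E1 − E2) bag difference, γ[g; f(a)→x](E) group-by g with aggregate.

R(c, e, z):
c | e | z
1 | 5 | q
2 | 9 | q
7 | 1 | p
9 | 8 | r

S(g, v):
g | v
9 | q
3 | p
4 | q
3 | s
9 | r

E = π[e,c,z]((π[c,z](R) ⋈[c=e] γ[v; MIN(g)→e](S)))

Per-node cardinality:
  R → 4
  π[c,z](R) → 4
  S → 5
  γ[v; MIN(g)→e](S) → 4
  (π[c,z](R) ⋈[c=e] γ[v; MIN(g)→e](S)) → 1
  π[e,c,z]((π[c,z](R) ⋈[c=e] γ[v; MIN(g)→e](S))) → 1

|E| = 1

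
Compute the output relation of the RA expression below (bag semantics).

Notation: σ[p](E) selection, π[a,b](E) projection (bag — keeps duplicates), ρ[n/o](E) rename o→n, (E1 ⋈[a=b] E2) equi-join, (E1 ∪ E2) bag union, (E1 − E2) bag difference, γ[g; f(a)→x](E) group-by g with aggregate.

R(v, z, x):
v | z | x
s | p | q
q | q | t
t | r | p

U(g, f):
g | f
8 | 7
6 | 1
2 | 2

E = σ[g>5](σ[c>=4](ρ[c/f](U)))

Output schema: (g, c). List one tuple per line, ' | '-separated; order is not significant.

Stepwise |·|:
  U → 3
  ρ[c/f](U) → 3
  σ[c>=4](ρ[c/f](U)) → 1
  σ[g>5](σ[c>=4](ρ[c/f](U))) → 1

== RESULT ==
g | c
8 | 7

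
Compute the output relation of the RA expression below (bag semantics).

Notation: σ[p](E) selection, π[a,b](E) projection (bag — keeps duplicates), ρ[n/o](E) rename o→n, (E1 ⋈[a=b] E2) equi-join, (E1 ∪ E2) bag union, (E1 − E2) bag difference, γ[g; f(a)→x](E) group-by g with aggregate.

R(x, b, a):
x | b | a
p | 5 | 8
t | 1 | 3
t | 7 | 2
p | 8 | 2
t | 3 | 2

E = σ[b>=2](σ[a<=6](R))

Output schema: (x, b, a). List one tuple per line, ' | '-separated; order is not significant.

Subexpression sizes:
  R → 5
  σ[a<=6](R) → 4
  σ[b>=2](σ[a<=6](R)) → 3

== RESULT ==
x | b | a
p | 8 | 2
t | 3 | 2
t | 7 | 2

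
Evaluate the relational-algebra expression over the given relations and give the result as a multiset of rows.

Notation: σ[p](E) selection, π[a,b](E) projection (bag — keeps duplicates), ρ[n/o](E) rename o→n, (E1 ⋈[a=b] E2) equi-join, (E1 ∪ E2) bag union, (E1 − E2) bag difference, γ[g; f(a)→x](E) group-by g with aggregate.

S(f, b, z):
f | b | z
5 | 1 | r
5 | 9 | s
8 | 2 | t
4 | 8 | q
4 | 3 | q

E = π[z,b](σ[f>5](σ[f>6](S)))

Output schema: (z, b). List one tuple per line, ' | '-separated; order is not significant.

Per-node cardinality:
  S → 5
  σ[f>6](S) → 1
  σ[f>5](σ[f>6](S)) → 1
  π[z,b](σ[f>5](σ[f>6](S))) → 1

== RESULT ==
z | b
t | 2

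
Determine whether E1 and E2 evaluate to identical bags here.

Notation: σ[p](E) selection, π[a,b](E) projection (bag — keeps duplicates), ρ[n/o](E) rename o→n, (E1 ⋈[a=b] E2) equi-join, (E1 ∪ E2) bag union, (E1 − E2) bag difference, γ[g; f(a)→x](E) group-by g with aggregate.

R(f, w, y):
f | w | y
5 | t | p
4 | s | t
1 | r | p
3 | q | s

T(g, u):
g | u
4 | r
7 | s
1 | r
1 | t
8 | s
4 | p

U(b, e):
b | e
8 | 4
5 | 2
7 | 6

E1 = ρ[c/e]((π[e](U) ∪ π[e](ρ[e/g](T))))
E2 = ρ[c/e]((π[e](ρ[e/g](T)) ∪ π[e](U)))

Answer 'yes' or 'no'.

E1 subexpression sizes:
  U → 3
  π[e](U) → 3
  T → 6
  ρ[e/g](T) → 6
  π[e](ρ[e/g](T)) → 6
  (π[e](U) ∪ π[e](ρ[e/g](T))) → 9
  ρ[c/e]((π[e](U) ∪ π[e](ρ[e/g](T)))) → 9
E2 subexpression sizes:
  T → 6
  ρ[e/g](T) → 6
  π[e](ρ[e/g](T)) → 6
  U → 3
  π[e](U) → 3
  (π[e](ρ[e/g](T)) ∪ π[e](U)) → 9
  ρ[c/e]((π[e](ρ[e/g](T)) ∪ π[e](U))) → 9

E1 and E2 produce the same multiset:
c
1
1
2
4
4
4
6
7
8

yes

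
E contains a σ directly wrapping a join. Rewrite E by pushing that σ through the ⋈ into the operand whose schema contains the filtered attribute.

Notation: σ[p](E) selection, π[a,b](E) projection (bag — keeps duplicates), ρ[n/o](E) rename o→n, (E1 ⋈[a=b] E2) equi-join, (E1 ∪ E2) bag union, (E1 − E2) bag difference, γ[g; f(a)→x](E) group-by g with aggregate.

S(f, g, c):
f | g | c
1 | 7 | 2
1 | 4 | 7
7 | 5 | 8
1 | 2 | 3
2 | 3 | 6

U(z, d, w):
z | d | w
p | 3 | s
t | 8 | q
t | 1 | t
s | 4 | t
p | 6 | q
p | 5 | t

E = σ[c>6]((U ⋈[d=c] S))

σ filters on c, owned by the right side.
E' = (U ⋈[d=c] σ[c>6](S))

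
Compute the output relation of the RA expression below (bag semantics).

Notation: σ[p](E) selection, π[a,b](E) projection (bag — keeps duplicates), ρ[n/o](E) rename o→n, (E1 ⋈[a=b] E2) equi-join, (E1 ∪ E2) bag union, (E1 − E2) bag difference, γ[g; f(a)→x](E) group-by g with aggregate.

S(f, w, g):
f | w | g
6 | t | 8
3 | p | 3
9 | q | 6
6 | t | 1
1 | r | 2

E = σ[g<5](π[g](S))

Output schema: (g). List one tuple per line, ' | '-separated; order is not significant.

Subexpression sizes:
  S → 5
  π[g](S) → 5
  σ[g<5](π[g](S)) → 3

== RESULT ==
g
1
2
3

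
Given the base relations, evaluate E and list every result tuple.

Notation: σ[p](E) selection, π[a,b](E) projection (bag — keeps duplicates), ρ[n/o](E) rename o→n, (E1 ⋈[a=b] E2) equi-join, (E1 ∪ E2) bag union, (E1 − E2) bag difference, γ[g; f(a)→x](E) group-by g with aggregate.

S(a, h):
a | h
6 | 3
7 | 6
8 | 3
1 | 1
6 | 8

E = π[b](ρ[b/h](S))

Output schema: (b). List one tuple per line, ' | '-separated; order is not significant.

Subexpression sizes:
  S → 5
  ρ[b/h](S) → 5
  π[b](ρ[b/h](S)) → 5

== RESULT ==
b
1
3
3
6
8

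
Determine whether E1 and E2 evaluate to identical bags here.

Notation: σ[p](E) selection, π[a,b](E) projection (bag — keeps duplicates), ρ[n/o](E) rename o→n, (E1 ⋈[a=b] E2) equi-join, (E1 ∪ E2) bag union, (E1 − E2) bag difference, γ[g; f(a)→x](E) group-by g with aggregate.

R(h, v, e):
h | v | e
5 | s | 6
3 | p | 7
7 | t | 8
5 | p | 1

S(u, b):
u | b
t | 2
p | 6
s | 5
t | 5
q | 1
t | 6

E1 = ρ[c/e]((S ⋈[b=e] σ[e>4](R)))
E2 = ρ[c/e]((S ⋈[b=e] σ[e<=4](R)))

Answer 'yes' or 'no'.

E1 stepwise |·|:
  S → 6
  R → 4
  σ[e>4](R) → 3
  (S ⋈[b=e] σ[e>4](R)) → 2
  ρ[c/e]((S ⋈[b=e] σ[e>4](R))) → 2
E2 stepwise |·|:
  S → 6
  R → 4
  σ[e<=4](R) → 1
  (S ⋈[b=e] σ[e<=4](R)) → 1
  ρ[c/e]((S ⋈[b=e] σ[e<=4](R))) → 1

E1 result:
u | b | h | v | c
p | 6 | 5 | s | 6
t | 6 | 5 | s | 6
E2 result:
u | b | h | v | c
q | 1 | 5 | p | 1
Witness: ('t', 6, 5, 's', 6) appears 1× in E1 but 0× in E2.

no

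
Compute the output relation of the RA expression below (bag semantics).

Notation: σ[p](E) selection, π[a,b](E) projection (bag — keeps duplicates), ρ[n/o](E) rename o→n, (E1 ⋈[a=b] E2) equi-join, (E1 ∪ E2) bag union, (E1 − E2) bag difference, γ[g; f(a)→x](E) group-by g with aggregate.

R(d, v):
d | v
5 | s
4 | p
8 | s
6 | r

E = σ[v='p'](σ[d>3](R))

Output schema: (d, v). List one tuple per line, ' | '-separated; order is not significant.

Stepwise |·|:
  R → 4
  σ[d>3](R) → 4
  σ[v='p'](σ[d>3](R)) → 1

== RESULT ==
d | v
4 | p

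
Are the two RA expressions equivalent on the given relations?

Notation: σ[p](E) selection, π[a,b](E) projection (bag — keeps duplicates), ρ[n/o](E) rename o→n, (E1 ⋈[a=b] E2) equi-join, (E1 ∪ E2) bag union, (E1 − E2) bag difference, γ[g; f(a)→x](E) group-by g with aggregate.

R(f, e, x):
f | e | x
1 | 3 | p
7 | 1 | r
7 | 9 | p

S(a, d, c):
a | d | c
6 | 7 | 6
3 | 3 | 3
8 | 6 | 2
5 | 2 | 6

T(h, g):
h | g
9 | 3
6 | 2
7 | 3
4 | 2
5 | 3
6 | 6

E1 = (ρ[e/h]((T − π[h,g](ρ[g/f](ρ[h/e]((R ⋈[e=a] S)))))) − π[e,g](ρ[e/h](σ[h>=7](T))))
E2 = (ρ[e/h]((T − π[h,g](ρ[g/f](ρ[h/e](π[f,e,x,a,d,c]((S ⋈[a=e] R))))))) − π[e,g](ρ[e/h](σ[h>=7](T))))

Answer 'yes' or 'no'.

E1 row counts bottom-up:
  T → 6
  R → 3
  S → 4
  (R ⋈[e=a] S) → 1
  ρ[h/e]((R ⋈[e=a] S)) → 1
  ρ[g/f](ρ[h/e]((R ⋈[e=a] S))) → 1
  π[h,g](ρ[g/f](ρ[h/e]((R ⋈[e=a] S)))) → 1
  (T − π[h,g](ρ[g/f](ρ[h/e]((R ⋈[e=a] S))))) → 6
  ρ[e/h]((T − π[h,g](ρ[g/f](ρ[h/e]((R ⋈[e=a] S)))))) → 6
  T → 6
  σ[h>=7](T) → 2
  ρ[e/h](σ[h>=7](T)) → 2
  π[e,g](ρ[e/h](σ[h>=7](T))) → 2
  (ρ[e/h]((T − π[h,g](ρ[g/f](ρ[h/e]((R ⋈[e=a] S)))))) − π[e,g](ρ[e/h](σ[h>=7](T)))) → 4
E2 row counts bottom-up:
  T → 6
  S → 4
  R → 3
  (S ⋈[a=e] R) → 1
  π[f,e,x,a,d,c]((S ⋈[a=e] R)) → 1
  ρ[h/e](π[f,e,x,a,d,c]((S ⋈[a=e] R))) → 1
  ρ[g/f](ρ[h/e](π[f,e,x,a,d,c]((S ⋈[a=e] R)))) → 1
  π[h,g](ρ[g/f](ρ[h/e](π[f,e,x,a,d,c]((S ⋈[a=e] R))))) → 1
  (T − π[h,g](ρ[g/f](ρ[h/e](π[f,e,x,a,d,c]((S ⋈[a=e] R)))))) → 6
  ρ[e/h]((T − π[h,g](ρ[g/f](ρ[h/e](π[f,e,x,a,d,c]((S ⋈[a=e] R))))))) → 6
  T → 6
  σ[h>=7](T) → 2
  ρ[e/h](σ[h>=7](T)) → 2
  π[e,g](ρ[e/h](σ[h>=7](T))) → 2
  (ρ[e/h]((T − π[h,g](ρ[g/f](ρ[h/e](π[f,e,x,a,d,c]((S ⋈[a=e] R))))))) − π[e,g](ρ[e/h](σ[h>=7](T)))) → 4

E1 and E2 produce the same multiset:
e | g
4 | 2
5 | 3
6 | 2
6 | 6

yes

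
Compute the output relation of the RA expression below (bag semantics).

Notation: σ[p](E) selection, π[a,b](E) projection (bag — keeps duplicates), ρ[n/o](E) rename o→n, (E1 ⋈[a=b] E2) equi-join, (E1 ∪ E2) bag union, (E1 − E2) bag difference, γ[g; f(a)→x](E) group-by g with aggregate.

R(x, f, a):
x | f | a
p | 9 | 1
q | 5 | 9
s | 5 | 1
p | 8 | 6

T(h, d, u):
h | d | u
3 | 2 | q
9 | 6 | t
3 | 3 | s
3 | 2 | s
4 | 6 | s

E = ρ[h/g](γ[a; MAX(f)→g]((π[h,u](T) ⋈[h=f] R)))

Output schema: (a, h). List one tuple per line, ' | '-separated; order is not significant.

Per-node cardinality:
  T → 5
  π[h,u](T) → 5
  R → 4
  (π[h,u](T) ⋈[h=f] R) → 1
  γ[a; MAX(f)→g]((π[h,u](T) ⋈[h=f] R)) → 1
  ρ[h/g](γ[a; MAX(f)→g]((π[h,u](T) ⋈[h=f] R))) → 1

== RESULT ==
a | h
1 | 9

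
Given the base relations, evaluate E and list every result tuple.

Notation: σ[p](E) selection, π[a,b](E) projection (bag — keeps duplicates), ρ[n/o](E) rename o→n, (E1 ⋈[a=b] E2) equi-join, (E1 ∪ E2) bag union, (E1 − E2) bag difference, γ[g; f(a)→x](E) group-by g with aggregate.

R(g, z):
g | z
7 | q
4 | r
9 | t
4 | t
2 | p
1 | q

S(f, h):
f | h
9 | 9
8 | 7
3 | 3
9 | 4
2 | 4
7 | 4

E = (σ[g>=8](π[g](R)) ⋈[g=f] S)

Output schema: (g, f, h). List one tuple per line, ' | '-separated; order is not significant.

Subexpression sizes:
  R → 6
  π[g](R) → 6
  σ[g>=8](π[g](R)) → 1
  S → 6
  (σ[g>=8](π[g](R)) ⋈[g=f] S) → 2

== RESULT ==
g | f | h
9 | 9 | 4
9 | 9 | 9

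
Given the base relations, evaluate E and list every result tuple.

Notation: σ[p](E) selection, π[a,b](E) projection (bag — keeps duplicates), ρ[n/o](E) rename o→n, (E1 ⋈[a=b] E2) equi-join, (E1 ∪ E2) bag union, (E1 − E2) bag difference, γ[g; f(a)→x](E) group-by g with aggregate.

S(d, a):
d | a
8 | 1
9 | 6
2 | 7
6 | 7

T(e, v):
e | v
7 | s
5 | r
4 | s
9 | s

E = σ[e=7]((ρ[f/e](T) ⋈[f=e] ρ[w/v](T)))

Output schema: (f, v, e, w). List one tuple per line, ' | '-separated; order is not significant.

Per-node cardinality:
  T → 4
  ρ[f/e](T) → 4
  T → 4
  ρ[w/v](T) → 4
  (ρ[f/e](T) ⋈[f=e] ρ[w/v](T)) → 4
  σ[e=7]((ρ[f/e](T) ⋈[f=e] ρ[w/v](T))) → 1

== RESULT ==
f | v | e | w
7 | s | 7 | s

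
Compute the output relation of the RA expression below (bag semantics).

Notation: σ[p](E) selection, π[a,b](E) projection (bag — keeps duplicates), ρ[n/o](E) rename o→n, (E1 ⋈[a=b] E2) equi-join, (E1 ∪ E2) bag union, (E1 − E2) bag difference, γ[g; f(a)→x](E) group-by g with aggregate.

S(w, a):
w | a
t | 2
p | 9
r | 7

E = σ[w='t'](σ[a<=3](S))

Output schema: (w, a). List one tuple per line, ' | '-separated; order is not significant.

Stepwise |·|:
  S → 3
  σ[a<=3](S) → 1
  σ[w='t'](σ[a<=3](S)) → 1

== RESULT ==
w | a
t | 2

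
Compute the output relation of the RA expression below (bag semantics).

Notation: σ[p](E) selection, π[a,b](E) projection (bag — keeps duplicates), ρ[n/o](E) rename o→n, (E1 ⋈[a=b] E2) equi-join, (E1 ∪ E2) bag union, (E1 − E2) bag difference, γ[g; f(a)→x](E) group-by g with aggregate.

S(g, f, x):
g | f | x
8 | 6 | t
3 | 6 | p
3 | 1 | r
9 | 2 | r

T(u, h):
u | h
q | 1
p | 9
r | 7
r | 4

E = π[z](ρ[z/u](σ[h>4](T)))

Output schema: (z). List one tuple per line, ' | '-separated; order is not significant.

Row counts bottom-up:
  T → 4
  σ[h>4](T) → 2
  ρ[z/u](σ[h>4](T)) → 2
  π[z](ρ[z/u](σ[h>4](T))) → 2

== RESULT ==
z
p
r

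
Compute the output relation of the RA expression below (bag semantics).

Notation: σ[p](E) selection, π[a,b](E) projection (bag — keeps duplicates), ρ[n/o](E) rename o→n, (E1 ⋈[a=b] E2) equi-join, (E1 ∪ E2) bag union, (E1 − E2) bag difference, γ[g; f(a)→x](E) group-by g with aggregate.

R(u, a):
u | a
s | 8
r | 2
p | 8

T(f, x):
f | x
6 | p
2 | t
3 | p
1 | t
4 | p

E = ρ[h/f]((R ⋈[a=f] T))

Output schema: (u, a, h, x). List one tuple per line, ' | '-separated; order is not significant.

Row counts bottom-up:
  R → 3
  T → 5
  (R ⋈[a=f] T) → 1
  ρ[h/f]((R ⋈[a=f] T)) → 1

== RESULT ==
u | a | h | x
r | 2 | 2 | t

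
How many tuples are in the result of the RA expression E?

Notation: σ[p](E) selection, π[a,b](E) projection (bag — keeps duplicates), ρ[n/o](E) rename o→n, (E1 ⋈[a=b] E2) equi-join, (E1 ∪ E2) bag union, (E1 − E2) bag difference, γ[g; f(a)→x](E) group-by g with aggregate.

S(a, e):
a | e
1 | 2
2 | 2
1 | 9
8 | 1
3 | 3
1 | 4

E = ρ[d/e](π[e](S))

Stepwise |·|:
  S → 6
  π[e](S) → 6
  ρ[d/e](π[e](S)) → 6

|E| = 6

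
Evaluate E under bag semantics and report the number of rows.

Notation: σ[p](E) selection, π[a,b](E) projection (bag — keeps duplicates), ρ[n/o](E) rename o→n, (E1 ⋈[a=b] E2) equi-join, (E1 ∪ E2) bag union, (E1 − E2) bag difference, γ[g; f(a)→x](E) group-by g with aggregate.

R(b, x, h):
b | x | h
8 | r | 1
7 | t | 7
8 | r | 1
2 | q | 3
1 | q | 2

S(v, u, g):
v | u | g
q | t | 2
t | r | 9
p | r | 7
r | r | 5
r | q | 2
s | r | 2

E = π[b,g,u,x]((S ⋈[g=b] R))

Subexpression sizes:
  S → 6
  R → 5
  (S ⋈[g=b] R) → 4
  π[b,g,u,x]((S ⋈[g=b] R)) → 4

|E| = 4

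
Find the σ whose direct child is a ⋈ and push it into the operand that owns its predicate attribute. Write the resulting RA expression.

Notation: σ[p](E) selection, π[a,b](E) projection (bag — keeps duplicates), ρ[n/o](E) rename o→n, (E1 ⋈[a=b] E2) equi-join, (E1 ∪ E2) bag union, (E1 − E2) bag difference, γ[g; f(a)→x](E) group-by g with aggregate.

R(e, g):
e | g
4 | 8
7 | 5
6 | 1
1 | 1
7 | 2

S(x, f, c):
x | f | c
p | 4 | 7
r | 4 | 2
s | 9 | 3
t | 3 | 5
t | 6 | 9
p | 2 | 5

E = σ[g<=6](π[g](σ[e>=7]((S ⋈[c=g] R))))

σ filters on e, owned by the right side.
E' = σ[g<=6](π[g]((S ⋈[c=g] σ[e>=7](R))))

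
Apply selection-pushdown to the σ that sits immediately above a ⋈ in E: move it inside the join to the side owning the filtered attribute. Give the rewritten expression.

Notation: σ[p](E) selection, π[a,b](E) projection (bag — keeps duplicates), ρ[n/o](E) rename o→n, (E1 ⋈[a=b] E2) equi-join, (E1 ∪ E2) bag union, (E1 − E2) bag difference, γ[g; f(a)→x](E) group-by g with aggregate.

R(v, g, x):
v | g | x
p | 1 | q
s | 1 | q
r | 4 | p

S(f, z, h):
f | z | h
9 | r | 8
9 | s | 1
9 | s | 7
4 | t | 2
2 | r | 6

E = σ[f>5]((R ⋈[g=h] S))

σ filters on f, owned by the right side.
E' = (R ⋈[g=h] σ[f>5](S))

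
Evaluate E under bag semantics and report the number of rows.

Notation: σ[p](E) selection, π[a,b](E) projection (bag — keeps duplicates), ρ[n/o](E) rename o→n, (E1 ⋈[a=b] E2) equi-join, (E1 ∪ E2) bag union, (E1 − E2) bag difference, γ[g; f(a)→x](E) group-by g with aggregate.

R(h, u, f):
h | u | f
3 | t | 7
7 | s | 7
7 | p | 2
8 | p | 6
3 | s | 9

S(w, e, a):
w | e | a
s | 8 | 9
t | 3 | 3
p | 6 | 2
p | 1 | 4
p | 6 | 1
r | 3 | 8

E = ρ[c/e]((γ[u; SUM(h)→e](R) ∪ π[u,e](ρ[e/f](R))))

Subexpression sizes:
  R → 5
  γ[u; SUM(h)→e](R) → 3
  R → 5
  ρ[e/f](R) → 5
  π[u,e](ρ[e/f](R)) → 5
  (γ[u; SUM(h)→e](R) ∪ π[u,e](ρ[e/f](R))) → 8
  ρ[c/e]((γ[u; SUM(h)→e](R) ∪ π[u,e](ρ[e/f](R)))) → 8

|E| = 8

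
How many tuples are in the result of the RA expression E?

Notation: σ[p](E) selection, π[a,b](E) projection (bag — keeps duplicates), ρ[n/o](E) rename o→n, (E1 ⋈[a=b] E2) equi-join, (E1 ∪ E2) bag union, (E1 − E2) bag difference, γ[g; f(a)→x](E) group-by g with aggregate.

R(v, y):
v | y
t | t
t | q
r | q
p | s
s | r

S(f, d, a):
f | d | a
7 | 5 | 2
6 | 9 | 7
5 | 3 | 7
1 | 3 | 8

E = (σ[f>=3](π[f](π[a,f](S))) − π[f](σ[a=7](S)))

Row counts bottom-up:
  S → 4
  π[a,f](S) → 4
  π[f](π[a,f](S)) → 4
  σ[f>=3](π[f](π[a,f](S))) → 3
  S → 4
  σ[a=7](S) → 2
  π[f](σ[a=7](S)) → 2
  (σ[f>=3](π[f](π[a,f](S))) − π[f](σ[a=7](S))) → 1

|E| = 1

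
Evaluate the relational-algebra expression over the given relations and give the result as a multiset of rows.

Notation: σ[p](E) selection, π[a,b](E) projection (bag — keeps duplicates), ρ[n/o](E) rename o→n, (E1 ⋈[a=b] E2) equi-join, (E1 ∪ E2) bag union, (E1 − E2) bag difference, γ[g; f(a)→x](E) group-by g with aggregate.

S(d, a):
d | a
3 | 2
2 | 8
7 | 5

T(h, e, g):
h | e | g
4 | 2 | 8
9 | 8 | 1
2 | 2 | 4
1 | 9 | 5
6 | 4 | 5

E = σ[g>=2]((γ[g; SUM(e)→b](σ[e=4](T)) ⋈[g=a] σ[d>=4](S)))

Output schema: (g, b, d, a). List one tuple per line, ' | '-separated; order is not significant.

Stepwise |·|:
  T → 5
  σ[e=4](T) → 1
  γ[g; SUM(e)→b](σ[e=4](T)) → 1
  S → 3
  σ[d>=4](S) → 1
  (γ[g; SUM(e)→b](σ[e=4](T)) ⋈[g=a] σ[d>=4](S)) → 1
  σ[g>=2]((γ[g; SUM(e)→b](σ[e=4](T)) ⋈[g=a] σ[d>=4](S))) → 1

== RESULT ==
g | b | d | a
5 | 4 | 7 | 5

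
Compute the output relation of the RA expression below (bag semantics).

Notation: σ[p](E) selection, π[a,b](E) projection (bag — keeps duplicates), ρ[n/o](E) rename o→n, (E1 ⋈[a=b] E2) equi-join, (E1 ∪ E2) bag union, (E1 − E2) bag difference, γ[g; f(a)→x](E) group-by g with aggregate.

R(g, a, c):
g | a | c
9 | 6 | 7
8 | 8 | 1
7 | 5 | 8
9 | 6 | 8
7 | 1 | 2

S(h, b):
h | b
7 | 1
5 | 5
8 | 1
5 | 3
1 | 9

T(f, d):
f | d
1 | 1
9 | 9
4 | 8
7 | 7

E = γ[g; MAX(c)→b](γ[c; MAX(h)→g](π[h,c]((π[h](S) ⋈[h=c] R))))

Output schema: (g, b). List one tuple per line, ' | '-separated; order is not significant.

Stepwise |·|:
  S → 5
  π[h](S) → 5
  R → 5
  (π[h](S) ⋈[h=c] R) → 4
  π[h,c]((π[h](S) ⋈[h=c] R)) → 4
  γ[c; MAX(h)→g](π[h,c]((π[h](S) ⋈[h=c] R))) → 3
  γ[g; MAX(c)→b](γ[c; MAX(h)→g](π[h,c]((π[h](S) ⋈[h=c] R)))) → 3

== RESULT ==
g | b
1 | 1
7 | 7
8 | 8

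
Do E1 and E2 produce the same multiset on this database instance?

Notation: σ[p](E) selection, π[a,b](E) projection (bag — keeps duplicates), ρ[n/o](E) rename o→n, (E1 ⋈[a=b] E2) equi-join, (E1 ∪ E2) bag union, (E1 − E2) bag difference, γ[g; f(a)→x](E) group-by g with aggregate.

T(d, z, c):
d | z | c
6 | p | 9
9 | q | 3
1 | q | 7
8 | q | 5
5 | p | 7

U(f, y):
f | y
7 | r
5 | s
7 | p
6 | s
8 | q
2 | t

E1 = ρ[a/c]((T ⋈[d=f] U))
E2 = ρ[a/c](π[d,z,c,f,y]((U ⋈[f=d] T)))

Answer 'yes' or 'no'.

E1 stepwise |·|:
  T → 5
  U → 6
  (T ⋈[d=f] U) → 3
  ρ[a/c]((T ⋈[d=f] U)) → 3
E2 stepwise |·|:
  U → 6
  T → 5
  (U ⋈[f=d] T) → 3
  π[d,z,c,f,y]((U ⋈[f=d] T)) → 3
  ρ[a/c](π[d,z,c,f,y]((U ⋈[f=d] T))) → 3

E1 and E2 produce the same multiset:
d | z | a | f | y
5 | p | 7 | 5 | s
6 | p | 9 | 6 | s
8 | q | 5 | 8 | q

yes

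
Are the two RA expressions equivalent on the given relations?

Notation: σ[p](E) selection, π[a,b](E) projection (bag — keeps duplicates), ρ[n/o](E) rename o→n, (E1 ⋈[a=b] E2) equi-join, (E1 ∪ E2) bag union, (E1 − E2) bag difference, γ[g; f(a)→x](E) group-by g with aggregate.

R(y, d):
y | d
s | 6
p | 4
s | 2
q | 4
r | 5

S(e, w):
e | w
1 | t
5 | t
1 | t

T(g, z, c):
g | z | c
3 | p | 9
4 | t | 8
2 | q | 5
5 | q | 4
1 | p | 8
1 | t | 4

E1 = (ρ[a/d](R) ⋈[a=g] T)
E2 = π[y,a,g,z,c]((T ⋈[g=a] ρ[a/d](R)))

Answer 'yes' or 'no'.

E1 row counts bottom-up:
  R → 5
  ρ[a/d](R) → 5
  T → 6
  (ρ[a/d](R) ⋈[a=g] T) → 4
E2 row counts bottom-up:
  T → 6
  R → 5
  ρ[a/d](R) → 5
  (T ⋈[g=a] ρ[a/d](R)) → 4
  π[y,a,g,z,c]((T ⋈[g=a] ρ[a/d](R))) → 4

E1 and E2 produce the same multiset:
y | a | g | z | c
p | 4 | 4 | t | 8
q | 4 | 4 | t | 8
r | 5 | 5 | q | 4
s | 2 | 2 | q | 5

yes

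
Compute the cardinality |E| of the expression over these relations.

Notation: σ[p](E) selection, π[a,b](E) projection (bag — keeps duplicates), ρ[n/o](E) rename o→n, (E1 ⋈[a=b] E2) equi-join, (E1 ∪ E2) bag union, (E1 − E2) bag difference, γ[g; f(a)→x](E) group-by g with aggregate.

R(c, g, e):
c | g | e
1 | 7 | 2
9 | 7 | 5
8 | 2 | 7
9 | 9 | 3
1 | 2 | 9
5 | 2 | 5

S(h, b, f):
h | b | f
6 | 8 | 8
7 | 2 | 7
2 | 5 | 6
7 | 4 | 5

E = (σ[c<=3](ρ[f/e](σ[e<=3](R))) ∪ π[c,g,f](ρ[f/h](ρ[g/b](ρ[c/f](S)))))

Per-node cardinality:
  R → 6
  σ[e<=3](R) → 2
  ρ[f/e](σ[e<=3](R)) → 2
  σ[c<=3](ρ[f/e](σ[e<=3](R))) → 1
  S → 4
  ρ[c/f](S) → 4
  ρ[g/b](ρ[c/f](S)) → 4
  ρ[f/h](ρ[g/b](ρ[c/f](S))) → 4
  π[c,g,f](ρ[f/h](ρ[g/b](ρ[c/f](S)))) → 4
  (σ[c<=3](ρ[f/e](σ[e<=3](R))) ∪ π[c,g,f](ρ[f/h](ρ[g/b](ρ[c/f](S))))) → 5

|E| = 5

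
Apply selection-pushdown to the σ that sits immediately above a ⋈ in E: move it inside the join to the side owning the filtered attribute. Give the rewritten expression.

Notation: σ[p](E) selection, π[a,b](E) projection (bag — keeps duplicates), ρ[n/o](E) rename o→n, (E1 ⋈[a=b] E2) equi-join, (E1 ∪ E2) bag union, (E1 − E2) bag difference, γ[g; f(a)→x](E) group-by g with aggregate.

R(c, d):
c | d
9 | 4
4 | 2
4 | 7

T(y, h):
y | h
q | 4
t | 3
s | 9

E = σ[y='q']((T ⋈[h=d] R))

σ filters on y, owned by the left side.
E' = (σ[y='q'](T) ⋈[h=d] R)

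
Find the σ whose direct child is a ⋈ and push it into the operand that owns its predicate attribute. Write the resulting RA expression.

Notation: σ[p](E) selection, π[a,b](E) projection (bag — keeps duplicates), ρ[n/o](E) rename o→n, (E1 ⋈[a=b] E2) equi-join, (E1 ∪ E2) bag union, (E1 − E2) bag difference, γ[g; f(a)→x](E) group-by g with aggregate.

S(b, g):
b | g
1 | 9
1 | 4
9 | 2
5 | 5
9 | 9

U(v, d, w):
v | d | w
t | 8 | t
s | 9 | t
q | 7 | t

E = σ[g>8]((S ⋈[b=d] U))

σ filters on g, owned by the left side.
E' = (σ[g>8](S) ⋈[b=d] U)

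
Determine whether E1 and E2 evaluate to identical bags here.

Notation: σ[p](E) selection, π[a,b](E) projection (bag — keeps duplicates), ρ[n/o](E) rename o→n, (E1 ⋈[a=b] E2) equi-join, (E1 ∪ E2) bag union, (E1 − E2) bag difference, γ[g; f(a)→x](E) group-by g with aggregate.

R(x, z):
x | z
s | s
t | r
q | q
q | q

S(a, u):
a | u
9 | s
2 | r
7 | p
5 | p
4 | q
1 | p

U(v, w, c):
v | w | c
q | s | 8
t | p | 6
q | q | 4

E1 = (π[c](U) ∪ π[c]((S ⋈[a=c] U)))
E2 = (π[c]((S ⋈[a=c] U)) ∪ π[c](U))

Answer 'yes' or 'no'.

E1 row counts bottom-up:
  U → 3
  π[c](U) → 3
  S → 6
  U → 3
  (S ⋈[a=c] U) → 1
  π[c]((S ⋈[a=c] U)) → 1
  (π[c](U) ∪ π[c]((S ⋈[a=c] U))) → 4
E2 row counts bottom-up:
  S → 6
  U → 3
  (S ⋈[a=c] U) → 1
  π[c]((S ⋈[a=c] U)) → 1
  U → 3
  π[c](U) → 3
  (π[c]((S ⋈[a=c] U)) ∪ π[c](U)) → 4

E1 and E2 produce the same multiset:
c
4
4
6
8

yes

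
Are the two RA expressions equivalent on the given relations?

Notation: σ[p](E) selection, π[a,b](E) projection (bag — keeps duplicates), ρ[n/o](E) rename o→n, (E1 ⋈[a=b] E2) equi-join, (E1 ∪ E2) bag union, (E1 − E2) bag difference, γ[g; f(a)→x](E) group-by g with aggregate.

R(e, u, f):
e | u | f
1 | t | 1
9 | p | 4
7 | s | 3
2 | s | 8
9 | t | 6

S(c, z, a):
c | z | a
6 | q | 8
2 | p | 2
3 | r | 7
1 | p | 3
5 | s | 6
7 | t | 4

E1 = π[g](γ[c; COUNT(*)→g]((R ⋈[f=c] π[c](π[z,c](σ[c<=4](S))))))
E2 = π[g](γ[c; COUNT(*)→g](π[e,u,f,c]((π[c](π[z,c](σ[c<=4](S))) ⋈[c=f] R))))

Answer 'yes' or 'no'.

E1 row counts bottom-up:
  R → 5
  S → 6
  σ[c<=4](S) → 3
  π[z,c](σ[c<=4](S)) → 3
  π[c](π[z,c](σ[c<=4](S))) → 3
  (R ⋈[f=c] π[c](π[z,c](σ[c<=4](S)))) → 2
  γ[c; COUNT(*)→g]((R ⋈[f=c] π[c](π[z,c](σ[c<=4](S))))) → 2
  π[g](γ[c; COUNT(*)→g]((R ⋈[f=c] π[c](π[z,c](σ[c<=4](S)))))) → 2
E2 row counts bottom-up:
  S → 6
  σ[c<=4](S) → 3
  π[z,c](σ[c<=4](S)) → 3
  π[c](π[z,c](σ[c<=4](S))) → 3
  R → 5
  (π[c](π[z,c](σ[c<=4](S))) ⋈[c=f] R) → 2
  π[e,u,f,c]((π[c](π[z,c](σ[c<=4](S))) ⋈[c=f] R)) → 2
  γ[c; COUNT(*)→g](π[e,u,f,c]((π[c](π[z,c](σ[c<=4](S))) ⋈[c=f] R))) → 2
  π[g](γ[c; COUNT(*)→g](π[e,u,f,c]((π[c](π[z,c](σ[c<=4](S))) ⋈[c=f] R)))) → 2

E1 and E2 produce the same multiset:
g
1
1

yes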